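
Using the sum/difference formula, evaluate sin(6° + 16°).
sin(6° + 16°) = sin 6° cos 16° + cos 6° sin 16° = 0.3746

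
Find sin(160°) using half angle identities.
sin(160°) = √((1 - cos 320°)/2) = 0.342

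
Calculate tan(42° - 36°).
tan(42° - 36°) = (tan 42° - tan 36°)/(1 + tan 42° tan 36°) = 0.1051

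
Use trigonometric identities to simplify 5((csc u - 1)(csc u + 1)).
5((csc u - 1)(csc u + 1)) = 5(cot²u) (using Diff. of squares)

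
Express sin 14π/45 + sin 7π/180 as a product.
sin 14π/45 + sin 7π/180 = 2 sin(7π/40) cos(49π/360)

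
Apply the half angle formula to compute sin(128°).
sin(128°) = √((1 - cos 256°)/2) = 0.788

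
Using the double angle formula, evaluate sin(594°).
sin(594°) = 2 sin 297° cos 297° = -0.809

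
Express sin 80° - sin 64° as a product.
sin 80° - sin 64° = 2 cos(72°) sin(8°)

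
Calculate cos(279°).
cos(279°) = 0.1564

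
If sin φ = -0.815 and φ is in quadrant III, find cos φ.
cos φ = -0.5795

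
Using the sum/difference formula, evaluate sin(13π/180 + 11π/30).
sin(13π/180 + 11π/30) = sin 13π/180 cos 11π/30 + cos 13π/180 sin 11π/30 = 0.9816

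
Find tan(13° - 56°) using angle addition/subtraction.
tan(13° - 56°) = (tan 13° - tan 56°)/(1 + tan 13° tan 56°) = -0.9325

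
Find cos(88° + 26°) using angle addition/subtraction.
cos(88° + 26°) = cos 88° cos 26° - sin 88° sin 26° = -0.4067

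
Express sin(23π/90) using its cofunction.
sin(23π/90) = cos(π/2 - 23π/90) = cos(11π/45)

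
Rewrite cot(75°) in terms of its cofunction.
cot(75°) = tan(90° - 75°) = tan(15°)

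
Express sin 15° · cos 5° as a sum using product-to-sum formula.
sin 15° cos 5° = (1/2)[sin(15°+5°) + sin(15°-5°)]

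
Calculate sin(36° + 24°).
sin(36° + 24°) = sin 36° cos 24° + cos 36° sin 24° = √3/2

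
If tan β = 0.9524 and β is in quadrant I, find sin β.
sin β = 0.6897 (using tan²β + 1 = sec²β)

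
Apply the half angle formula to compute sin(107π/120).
sin(107π/120) = √((1 - cos 107π/60)/2) = 0.3338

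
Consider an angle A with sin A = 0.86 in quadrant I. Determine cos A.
cos A = √(1 - sin²A) = 0.5103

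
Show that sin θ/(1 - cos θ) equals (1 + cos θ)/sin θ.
LHS = sin θ(1 + cos θ) / ((1 - cos θ)(1 + cos θ)) = sin θ(1 + cos θ) / (1 - cos²θ) = sin θ(1 + cos θ) / sin²θ = (1 + cos θ)/sin θ = RHS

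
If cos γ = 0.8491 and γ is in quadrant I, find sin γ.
sin γ = 0.5282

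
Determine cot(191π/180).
cot(191π/180) = 5.145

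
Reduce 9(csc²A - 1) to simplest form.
9(csc²A - 1) = 9(cot²A) (using Pythagorean identity)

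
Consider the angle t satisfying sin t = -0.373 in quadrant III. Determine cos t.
cos t = ±√(1 - sin²t) = -0.9278 (negative in QIII)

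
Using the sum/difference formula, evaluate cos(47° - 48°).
cos(47° - 48°) = cos 47° cos 48° + sin 47° sin 48° = 0.9998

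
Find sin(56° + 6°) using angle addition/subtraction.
sin(56° + 6°) = sin 56° cos 6° + cos 56° sin 6° = 0.8829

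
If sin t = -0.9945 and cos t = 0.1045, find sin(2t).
sin(2t) = 2 sin t cos t = -0.2079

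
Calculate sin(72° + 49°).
sin(72° + 49°) = sin 72° cos 49° + cos 72° sin 49° = 0.8572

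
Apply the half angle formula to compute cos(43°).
cos(43°) = √((1 + cos 86°)/2) = 0.7314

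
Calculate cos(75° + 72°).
cos(75° + 72°) = cos 75° cos 72° - sin 75° sin 72° = -0.8387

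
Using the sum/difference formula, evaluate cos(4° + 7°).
cos(4° + 7°) = cos 4° cos 7° - sin 4° sin 7° = 0.9816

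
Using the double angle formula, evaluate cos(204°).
cos(204°) = cos²102° - sin²102° = -0.9135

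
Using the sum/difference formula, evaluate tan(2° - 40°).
tan(2° - 40°) = (tan 2° - tan 40°)/(1 + tan 2° tan 40°) = -0.7813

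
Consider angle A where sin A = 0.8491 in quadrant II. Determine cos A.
cos A = ±√(1 - sin²A) = -0.5282 (negative in QII)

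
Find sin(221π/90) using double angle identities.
sin(221π/90) = 2 sin 221π/180 cos 221π/180 = 0.9903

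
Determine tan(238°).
tan(238°) = 1.6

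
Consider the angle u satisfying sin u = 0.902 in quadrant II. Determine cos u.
cos u = ±√(1 - sin²u) = -0.4317 (negative in QII)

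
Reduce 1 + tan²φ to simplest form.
1 + tan²φ = sec²φ (using Pythagorean identity)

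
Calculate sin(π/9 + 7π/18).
sin(π/9 + 7π/18) = sin π/9 cos 7π/18 + cos π/9 sin 7π/18 = 1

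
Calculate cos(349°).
cos(349°) = 0.9816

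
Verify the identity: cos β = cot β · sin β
RHS = (cos β/sin β) · sin β = cos β = LHS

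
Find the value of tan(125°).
tan(125°) = -1.428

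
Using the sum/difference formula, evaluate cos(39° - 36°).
cos(39° - 36°) = cos 39° cos 36° + sin 39° sin 36° = 0.9986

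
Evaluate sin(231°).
sin(231°) = -0.7771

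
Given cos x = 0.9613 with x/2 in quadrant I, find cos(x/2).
cos(x/2) = ±√((1 + cos x)/2); positive since x/2 ∈ QI, so cos(x/2) = 0.9903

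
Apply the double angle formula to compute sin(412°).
sin(412°) = 2 sin 206° cos 206° = 0.788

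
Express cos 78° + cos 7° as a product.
cos 78° + cos 7° = 2 cos(42.5°) cos(35.5°)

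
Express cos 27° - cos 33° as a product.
cos 27° - cos 33° = -2 sin(30°) sin(-3°)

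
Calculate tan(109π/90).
tan(109π/90) = 0.7813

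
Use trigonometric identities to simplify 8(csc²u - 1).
8(csc²u - 1) = 8(cot²u) (using Pythagorean identity)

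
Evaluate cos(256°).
cos(256°) = -0.2419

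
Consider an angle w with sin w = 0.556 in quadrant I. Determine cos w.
cos w = √(1 - sin²w) = 0.8312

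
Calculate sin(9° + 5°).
sin(9° + 5°) = sin 9° cos 5° + cos 9° sin 5° = 0.2419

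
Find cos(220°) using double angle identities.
cos(220°) = 1 - 2sin²110° = -0.766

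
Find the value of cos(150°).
cos(150°) = -√3/2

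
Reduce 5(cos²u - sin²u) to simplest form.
5(cos²u - sin²u) = 5(cos(2u)) (using Double angle)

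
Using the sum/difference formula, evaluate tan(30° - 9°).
tan(30° - 9°) = (tan 30° - tan 9°)/(1 + tan 30° tan 9°) = 0.3839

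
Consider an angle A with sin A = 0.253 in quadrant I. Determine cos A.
cos A = √(1 - sin²A) = 0.9675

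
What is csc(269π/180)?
csc(269π/180) = -1.0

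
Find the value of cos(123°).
cos(123°) = -0.5446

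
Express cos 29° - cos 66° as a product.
cos 29° - cos 66° = -2 sin(47.5°) sin(-18.5°)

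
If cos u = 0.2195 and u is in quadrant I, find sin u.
sin u = 0.9756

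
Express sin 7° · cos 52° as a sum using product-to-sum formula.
sin 7° cos 52° = (1/2)[sin(7°+52°) + sin(7°-52°)]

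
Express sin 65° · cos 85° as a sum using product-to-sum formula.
sin 65° cos 85° = (1/2)[sin(65°+85°) + sin(65°-85°)]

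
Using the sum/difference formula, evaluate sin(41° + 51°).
sin(41° + 51°) = sin 41° cos 51° + cos 41° sin 51° = 0.9994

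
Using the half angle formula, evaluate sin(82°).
sin(82°) = √((1 - cos 164°)/2) = 0.9903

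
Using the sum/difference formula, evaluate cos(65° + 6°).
cos(65° + 6°) = cos 65° cos 6° - sin 65° sin 6° = 0.3256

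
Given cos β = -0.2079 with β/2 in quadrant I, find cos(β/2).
cos(β/2) = ±√((1 + cos β)/2); positive since β/2 ∈ QI, so cos(β/2) = 0.6293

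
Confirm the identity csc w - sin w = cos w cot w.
LHS = 1/sin w - sin w = (1 - sin²w)/sin w = cos²w/sin w = cos w · (cos w/sin w) = cos w cot w = RHS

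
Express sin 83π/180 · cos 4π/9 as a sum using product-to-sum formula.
sin 83π/180 cos 4π/9 = (1/2)[sin(83π/180+4π/9) + sin(83π/180-4π/9)]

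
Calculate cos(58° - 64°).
cos(58° - 64°) = cos 58° cos 64° + sin 58° sin 64° = 0.9945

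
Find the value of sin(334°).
sin(334°) = -0.4384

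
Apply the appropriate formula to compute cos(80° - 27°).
cos(80° - 27°) = cos 80° cos 27° + sin 80° sin 27° = 0.6018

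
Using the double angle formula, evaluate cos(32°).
cos(32°) = 2cos²16° - 1 = 0.848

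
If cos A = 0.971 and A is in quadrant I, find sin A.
sin A = 0.2391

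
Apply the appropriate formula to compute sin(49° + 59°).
sin(49° + 59°) = sin 49° cos 59° + cos 49° sin 59° = 0.9511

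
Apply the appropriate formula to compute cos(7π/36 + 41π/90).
cos(7π/36 + 41π/90) = cos 7π/36 cos 41π/90 - sin 7π/36 sin 41π/90 = -0.454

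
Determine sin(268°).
sin(268°) = -0.9994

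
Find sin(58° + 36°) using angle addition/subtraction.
sin(58° + 36°) = sin 58° cos 36° + cos 58° sin 36° = 0.9976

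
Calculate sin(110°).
sin(110°) = 0.9397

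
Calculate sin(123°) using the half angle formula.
sin(123°) = √((1 - cos 246°)/2) = 0.8387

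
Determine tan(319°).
tan(319°) = -0.8693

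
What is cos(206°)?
cos(206°) = -0.8988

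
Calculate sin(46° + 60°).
sin(46° + 60°) = sin 46° cos 60° + cos 46° sin 60° = 0.9613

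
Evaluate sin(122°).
sin(122°) = 0.848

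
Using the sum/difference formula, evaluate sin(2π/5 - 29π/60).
sin(2π/5 - 29π/60) = sin 2π/5 cos 29π/60 - cos 2π/5 sin 29π/60 = -(√6-√2)/4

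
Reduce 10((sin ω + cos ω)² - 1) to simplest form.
10((sin ω + cos ω)² - 1) = 10(sin(2ω)) (using Pythagorean + double angle)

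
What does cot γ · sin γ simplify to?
cot γ · sin γ = cos γ (using Quotient identity)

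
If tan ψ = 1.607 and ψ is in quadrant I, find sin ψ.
sin ψ = 0.849 (using tan²ψ + 1 = sec²ψ)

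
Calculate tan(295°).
tan(295°) = -2.145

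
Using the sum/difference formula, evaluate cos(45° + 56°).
cos(45° + 56°) = cos 45° cos 56° - sin 45° sin 56° = -0.1908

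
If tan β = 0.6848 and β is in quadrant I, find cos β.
cos β = 0.8251 (using tan²β + 1 = sec²β)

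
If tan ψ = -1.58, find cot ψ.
cot ψ = 1/tan ψ = -0.6329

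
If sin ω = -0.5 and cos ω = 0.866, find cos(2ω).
cos(2ω) = cos²ω - sin²ω = 0.5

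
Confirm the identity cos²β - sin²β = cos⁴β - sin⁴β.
RHS = (cos²β - sin²β)(cos²β + sin²β) = (cos²β - sin²β) · 1 = cos²β - sin²β = LHS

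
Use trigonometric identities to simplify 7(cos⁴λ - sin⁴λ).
7(cos⁴λ - sin⁴λ) = 7(cos(2λ)) (using Factoring + double angle)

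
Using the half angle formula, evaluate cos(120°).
cos(120°) = -√((1 + cos 240°)/2) = -1/2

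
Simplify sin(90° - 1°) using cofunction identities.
sin(90° - 1°) = cos(1°)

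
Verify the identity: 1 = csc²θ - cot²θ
RHS = 1/sin²θ - cos²θ/sin²θ = (1 - cos²θ)/sin²θ = sin²θ/sin²θ = 1 = LHS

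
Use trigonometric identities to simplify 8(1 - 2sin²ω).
8(1 - 2sin²ω) = 8(cos(2ω)) (using Double angle)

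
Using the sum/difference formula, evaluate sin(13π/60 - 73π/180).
sin(13π/60 - 73π/180) = sin 13π/60 cos 73π/180 - cos 13π/60 sin 73π/180 = -0.5592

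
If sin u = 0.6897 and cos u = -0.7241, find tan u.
tan u = sin u / cos u = -0.9525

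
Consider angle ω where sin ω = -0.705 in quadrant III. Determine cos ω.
cos ω = ±√(1 - sin²ω) = -0.7092 (negative in QIII)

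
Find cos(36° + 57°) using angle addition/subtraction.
cos(36° + 57°) = cos 36° cos 57° - sin 36° sin 57° = -0.05234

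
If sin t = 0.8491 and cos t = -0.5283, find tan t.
tan t = sin t / cos t = -1.607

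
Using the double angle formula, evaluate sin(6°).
sin(6°) = 2 sin 3° cos 3° = 0.1045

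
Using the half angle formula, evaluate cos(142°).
cos(142°) = -√((1 + cos 284°)/2) = -0.788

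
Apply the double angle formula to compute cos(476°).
cos(476°) = cos²238° - sin²238° = -0.4384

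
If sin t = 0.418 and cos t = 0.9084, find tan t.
tan t = sin t / cos t = 0.4601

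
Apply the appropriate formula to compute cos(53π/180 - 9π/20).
cos(53π/180 - 9π/20) = cos 53π/180 cos 9π/20 + sin 53π/180 sin 9π/20 = 0.8829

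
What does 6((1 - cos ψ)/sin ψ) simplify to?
6((1 - cos ψ)/sin ψ) = 6(tan(ψ/2)) (using Half angle)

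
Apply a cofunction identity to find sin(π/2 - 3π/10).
sin(π/2 - 3π/10) = cos(3π/10) = 0.5878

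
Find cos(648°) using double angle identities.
cos(648°) = cos²324° - sin²324° = 0.309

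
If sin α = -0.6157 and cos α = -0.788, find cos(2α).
cos(2α) = cos²α - sin²α = 0.2419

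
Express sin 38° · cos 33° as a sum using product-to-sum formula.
sin 38° cos 33° = (1/2)[sin(38°+33°) + sin(38°-33°)]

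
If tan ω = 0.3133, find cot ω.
cot ω = 1/tan ω = 3.192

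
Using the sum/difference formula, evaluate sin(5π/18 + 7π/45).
sin(5π/18 + 7π/45) = sin 5π/18 cos 7π/45 + cos 5π/18 sin 7π/45 = 0.9781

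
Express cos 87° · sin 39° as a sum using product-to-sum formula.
cos 87° sin 39° = (1/2)[sin(87°+39°) - sin(87°-39°)]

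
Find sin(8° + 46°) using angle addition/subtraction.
sin(8° + 46°) = sin 8° cos 46° + cos 8° sin 46° = 0.809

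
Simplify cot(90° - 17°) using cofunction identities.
cot(90° - 17°) = tan(17°)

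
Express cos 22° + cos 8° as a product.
cos 22° + cos 8° = 2 cos(15°) cos(7°)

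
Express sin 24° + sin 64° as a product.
sin 24° + sin 64° = 2 sin(44°) cos(-20°)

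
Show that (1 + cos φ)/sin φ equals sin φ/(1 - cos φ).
RHS = sin φ(1 + cos φ) / ((1 - cos φ)(1 + cos φ)) = sin φ(1 + cos φ) / (1 - cos²φ) = sin φ(1 + cos φ) / sin²φ = (1 + cos φ)/sin φ = LHS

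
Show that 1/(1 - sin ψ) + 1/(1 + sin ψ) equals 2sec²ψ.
LHS = [(1 + sin ψ) + (1 - sin ψ)] / [(1 - sin ψ)(1 + sin ψ)] = 2/(1 - sin²ψ) = 2/cos²ψ = 2sec²ψ = RHS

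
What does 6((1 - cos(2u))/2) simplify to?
6((1 - cos(2u))/2) = 6(sin²u) (using Power reduction)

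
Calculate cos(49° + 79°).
cos(49° + 79°) = cos 49° cos 79° - sin 49° sin 79° = -0.6157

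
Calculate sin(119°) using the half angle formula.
sin(119°) = √((1 - cos 238°)/2) = 0.8746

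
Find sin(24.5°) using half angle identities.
sin(24.5°) = √((1 - cos 49°)/2) = 0.4147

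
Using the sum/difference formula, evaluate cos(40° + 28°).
cos(40° + 28°) = cos 40° cos 28° - sin 40° sin 28° = 0.3746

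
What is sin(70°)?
sin(70°) = 0.9397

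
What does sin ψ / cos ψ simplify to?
sin ψ / cos ψ = tan ψ (using Quotient identity)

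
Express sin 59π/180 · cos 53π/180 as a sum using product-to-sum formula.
sin 59π/180 cos 53π/180 = (1/2)[sin(59π/180+53π/180) + sin(59π/180-53π/180)]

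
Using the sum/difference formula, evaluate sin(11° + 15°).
sin(11° + 15°) = sin 11° cos 15° + cos 11° sin 15° = 0.4384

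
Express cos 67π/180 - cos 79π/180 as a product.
cos 67π/180 - cos 79π/180 = -2 sin(73π/180) sin(-π/30)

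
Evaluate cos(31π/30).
cos(31π/30) = -0.9945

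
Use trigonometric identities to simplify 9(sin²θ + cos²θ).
9(sin²θ + cos²θ) = 9 (using Pythagorean identity)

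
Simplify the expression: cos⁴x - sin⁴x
cos⁴x - sin⁴x = cos(2x) (using Factoring + double angle)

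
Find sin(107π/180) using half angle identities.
sin(107π/180) = √((1 - cos 107π/90)/2) = 0.9563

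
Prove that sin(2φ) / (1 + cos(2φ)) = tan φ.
LHS = 2 sin φ cos φ / (2cos²φ) = sin φ/cos φ = tan φ = RHS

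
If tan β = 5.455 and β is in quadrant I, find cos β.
cos β = 0.1803 (using tan²β + 1 = sec²β)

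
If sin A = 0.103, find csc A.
csc A = 1/sin A = 9.709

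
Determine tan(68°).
tan(68°) = 2.475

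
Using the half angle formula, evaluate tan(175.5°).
tan(175.5°) = sin 351° / (1 + cos 351°) = -0.0787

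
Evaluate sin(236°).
sin(236°) = -0.829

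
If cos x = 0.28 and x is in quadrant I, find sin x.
sin x = 0.96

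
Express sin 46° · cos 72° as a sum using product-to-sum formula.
sin 46° cos 72° = (1/2)[sin(46°+72°) + sin(46°-72°)]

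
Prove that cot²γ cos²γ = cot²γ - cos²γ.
RHS = cos²γ/sin²γ - cos²γ = cos²γ(1/sin²γ - 1) = cos²γ · (1 - sin²γ)/sin²γ = cos²γ · cos²γ/sin²γ = cos²γ · cot²γ = LHS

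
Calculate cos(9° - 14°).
cos(9° - 14°) = cos 9° cos 14° + sin 9° sin 14° = 0.9962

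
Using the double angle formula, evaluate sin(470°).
sin(470°) = 2 sin 235° cos 235° = 0.9397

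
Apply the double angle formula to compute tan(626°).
tan(626°) = 2 tan 313° / (1 - tan²313°) = 14.3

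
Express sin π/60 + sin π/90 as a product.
sin π/60 + sin π/90 = 2 sin(π/72) cos(π/360)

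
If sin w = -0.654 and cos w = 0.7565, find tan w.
tan w = sin w / cos w = -0.8645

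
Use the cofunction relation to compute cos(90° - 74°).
cos(90° - 74°) = sin(74°) = 0.9613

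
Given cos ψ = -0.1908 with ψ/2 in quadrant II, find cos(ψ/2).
cos(ψ/2) = ±√((1 + cos ψ)/2); negative since ψ/2 ∈ QII, so cos(ψ/2) = -0.6361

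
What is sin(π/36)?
sin(π/36) = 0.08716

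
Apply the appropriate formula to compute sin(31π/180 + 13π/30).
sin(31π/180 + 13π/30) = sin 31π/180 cos 13π/30 + cos 31π/180 sin 13π/30 = 0.9455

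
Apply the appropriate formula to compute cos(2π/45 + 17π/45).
cos(2π/45 + 17π/45) = cos 2π/45 cos 17π/45 - sin 2π/45 sin 17π/45 = 0.2419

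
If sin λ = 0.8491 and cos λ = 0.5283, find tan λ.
tan λ = sin λ / cos λ = 1.607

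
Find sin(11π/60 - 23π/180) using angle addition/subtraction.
sin(11π/60 - 23π/180) = sin 11π/60 cos 23π/180 - cos 11π/60 sin 23π/180 = 0.1736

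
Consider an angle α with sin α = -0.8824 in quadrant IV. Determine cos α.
cos α = √(1 - sin²α) = 0.4705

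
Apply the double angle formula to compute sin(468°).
sin(468°) = 2 sin 234° cos 234° = 0.9511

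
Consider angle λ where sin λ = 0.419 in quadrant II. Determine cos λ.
cos λ = ±√(1 - sin²λ) = -0.908 (negative in QII)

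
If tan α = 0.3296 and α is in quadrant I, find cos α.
cos α = 0.9497 (using tan²α + 1 = sec²α)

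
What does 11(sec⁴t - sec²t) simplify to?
11(sec⁴t - sec²t) = 11(tan⁴t + tan²t) (using Pythagorean)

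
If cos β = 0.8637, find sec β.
sec β = 1/cos β = 1.158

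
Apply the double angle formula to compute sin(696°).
sin(696°) = 2 sin 348° cos 348° = -0.4067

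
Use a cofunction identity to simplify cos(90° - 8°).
cos(90° - 8°) = sin(8°)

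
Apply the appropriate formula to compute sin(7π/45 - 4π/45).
sin(7π/45 - 4π/45) = sin 7π/45 cos 4π/45 - cos 7π/45 sin 4π/45 = 0.2079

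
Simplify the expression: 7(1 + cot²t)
7(1 + cot²t) = 7(csc²t) (using Pythagorean identity)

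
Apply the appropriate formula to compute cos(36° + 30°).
cos(36° + 30°) = cos 36° cos 30° - sin 36° sin 30° = 0.4067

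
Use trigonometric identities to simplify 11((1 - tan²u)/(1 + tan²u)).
11((1 - tan²u)/(1 + tan²u)) = 11(cos(2u)) (using Double angle)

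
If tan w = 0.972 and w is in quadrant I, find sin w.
sin w = 0.697 (using tan²w + 1 = sec²w)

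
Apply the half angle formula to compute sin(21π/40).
sin(21π/40) = √((1 - cos 21π/20)/2) = 0.9969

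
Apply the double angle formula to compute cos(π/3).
cos(π/3) = 2cos²π/6 - 1 = 1/2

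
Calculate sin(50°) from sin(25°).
sin(50°) = 2 sin 25° cos 25° = 0.766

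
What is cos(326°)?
cos(326°) = 0.829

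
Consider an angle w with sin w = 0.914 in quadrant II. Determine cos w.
cos w = ±√(1 - sin²w) = -0.4057 (negative in QII)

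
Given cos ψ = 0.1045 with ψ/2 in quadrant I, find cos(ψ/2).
cos(ψ/2) = ±√((1 + cos ψ)/2); positive since ψ/2 ∈ QI, so cos(ψ/2) = 0.7431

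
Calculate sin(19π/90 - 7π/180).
sin(19π/90 - 7π/180) = sin 19π/90 cos 7π/180 - cos 19π/90 sin 7π/180 = 0.515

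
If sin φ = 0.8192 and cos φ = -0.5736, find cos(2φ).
cos(2φ) = cos²φ - sin²φ = -0.3421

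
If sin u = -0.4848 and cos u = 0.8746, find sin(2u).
sin(2u) = 2 sin u cos u = -0.848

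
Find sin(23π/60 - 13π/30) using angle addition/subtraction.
sin(23π/60 - 13π/30) = sin 23π/60 cos 13π/30 - cos 23π/60 sin 13π/30 = -0.1564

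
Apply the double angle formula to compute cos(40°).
cos(40°) = cos²20° - sin²20° = 0.766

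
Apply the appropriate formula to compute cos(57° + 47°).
cos(57° + 47°) = cos 57° cos 47° - sin 57° sin 47° = -0.2419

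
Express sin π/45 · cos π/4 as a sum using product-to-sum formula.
sin π/45 cos π/4 = (1/2)[sin(π/45+π/4) + sin(π/45-π/4)]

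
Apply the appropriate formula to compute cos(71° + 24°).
cos(71° + 24°) = cos 71° cos 24° - sin 71° sin 24° = -0.08716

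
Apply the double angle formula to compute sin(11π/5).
sin(11π/5) = 2 sin 11π/10 cos 11π/10 = 0.5878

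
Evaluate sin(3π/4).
sin(3π/4) = √2/2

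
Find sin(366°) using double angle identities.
sin(366°) = 2 sin 183° cos 183° = 0.1045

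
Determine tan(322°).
tan(322°) = -0.7813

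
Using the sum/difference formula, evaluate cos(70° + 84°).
cos(70° + 84°) = cos 70° cos 84° - sin 70° sin 84° = -0.8988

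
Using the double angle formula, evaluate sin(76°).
sin(76°) = 2 sin 38° cos 38° = 0.9703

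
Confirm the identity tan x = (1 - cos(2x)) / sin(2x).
RHS = 2sin²x / (2 sin x cos x) = sin x/cos x = tan x = LHS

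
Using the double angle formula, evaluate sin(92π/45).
sin(92π/45) = 2 sin 46π/45 cos 46π/45 = 0.1392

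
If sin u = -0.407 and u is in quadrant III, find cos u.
cos u = -0.9134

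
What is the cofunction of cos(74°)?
cos(74°) = sin(90° - 74°) = sin(16°)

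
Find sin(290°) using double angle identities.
sin(290°) = 2 sin 145° cos 145° = -0.9397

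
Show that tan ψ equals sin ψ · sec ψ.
RHS = sin ψ · (1/cos ψ) = sin ψ/cos ψ = tan ψ = LHS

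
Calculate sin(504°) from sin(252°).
sin(504°) = 2 sin 252° cos 252° = 0.5878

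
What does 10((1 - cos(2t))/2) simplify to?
10((1 - cos(2t))/2) = 10(sin²t) (using Power reduction)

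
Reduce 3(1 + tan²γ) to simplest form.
3(1 + tan²γ) = 3(sec²γ) (using Pythagorean identity)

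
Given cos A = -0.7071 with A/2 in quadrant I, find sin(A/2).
sin(A/2) = ±√((1 - cos A)/2); positive since A/2 ∈ QI, so sin(A/2) = 0.9239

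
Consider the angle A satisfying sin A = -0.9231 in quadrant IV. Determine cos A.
cos A = √(1 - sin²A) = 0.3846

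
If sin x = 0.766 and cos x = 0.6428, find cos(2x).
cos(2x) = cos²x - sin²x = -0.1736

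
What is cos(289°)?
cos(289°) = 0.3256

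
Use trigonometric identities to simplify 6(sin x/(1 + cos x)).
6(sin x/(1 + cos x)) = 6(tan(x/2)) (using Half angle)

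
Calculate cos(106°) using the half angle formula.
cos(106°) = -√((1 + cos 212°)/2) = -0.2756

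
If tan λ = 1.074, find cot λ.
cot λ = 1/tan λ = 0.9311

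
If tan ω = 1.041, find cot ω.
cot ω = 1/tan ω = 0.9606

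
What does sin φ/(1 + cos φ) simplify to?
sin φ/(1 + cos φ) = tan(φ/2) (using Half angle)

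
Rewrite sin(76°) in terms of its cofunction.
sin(76°) = cos(90° - 76°) = cos(14°)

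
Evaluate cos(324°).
cos(324°) = 0.809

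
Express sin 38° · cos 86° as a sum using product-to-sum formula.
sin 38° cos 86° = (1/2)[sin(38°+86°) + sin(38°-86°)]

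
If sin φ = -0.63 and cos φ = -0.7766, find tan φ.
tan φ = sin φ / cos φ = 0.8112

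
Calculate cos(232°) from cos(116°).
cos(232°) = cos²116° - sin²116° = -0.6157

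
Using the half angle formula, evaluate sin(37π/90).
sin(37π/90) = √((1 - cos 37π/45)/2) = 0.9613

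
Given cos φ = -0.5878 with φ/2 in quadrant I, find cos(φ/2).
cos(φ/2) = ±√((1 + cos φ)/2); positive since φ/2 ∈ QI, so cos(φ/2) = 0.454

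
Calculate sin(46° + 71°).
sin(46° + 71°) = sin 46° cos 71° + cos 46° sin 71° = 0.891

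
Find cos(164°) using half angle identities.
cos(164°) = -√((1 + cos 328°)/2) = -0.9613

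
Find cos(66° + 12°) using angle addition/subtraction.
cos(66° + 12°) = cos 66° cos 12° - sin 66° sin 12° = 0.2079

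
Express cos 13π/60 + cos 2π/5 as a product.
cos 13π/60 + cos 2π/5 = 2 cos(37π/120) cos(-11π/120)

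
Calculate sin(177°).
sin(177°) = 0.05234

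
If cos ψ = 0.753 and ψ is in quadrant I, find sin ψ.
sin ψ = 0.658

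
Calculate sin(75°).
sin(75°) = (√6+√2)/4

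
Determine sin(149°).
sin(149°) = 0.515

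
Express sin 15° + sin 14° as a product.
sin 15° + sin 14° = 2 sin(14.5°) cos(0.5°)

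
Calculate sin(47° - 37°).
sin(47° - 37°) = sin 47° cos 37° - cos 47° sin 37° = 0.1736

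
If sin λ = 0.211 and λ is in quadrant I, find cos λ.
cos λ = 0.9775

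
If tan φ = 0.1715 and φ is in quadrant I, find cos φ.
cos φ = 0.9856 (using tan²φ + 1 = sec²φ)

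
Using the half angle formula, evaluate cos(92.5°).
cos(92.5°) = -√((1 + cos 185°)/2) = -0.04362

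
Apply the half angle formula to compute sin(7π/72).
sin(7π/72) = √((1 - cos 7π/36)/2) = 0.3007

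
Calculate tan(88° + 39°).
tan(88° + 39°) = (tan 88° + tan 39°)/(1 - tan 88° tan 39°) = -1.327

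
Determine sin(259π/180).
sin(259π/180) = -0.9816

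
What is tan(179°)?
tan(179°) = -0.01746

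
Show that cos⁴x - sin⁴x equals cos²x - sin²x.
LHS = (cos²x - sin²x)(cos²x + sin²x) = (cos²x - sin²x) · 1 = cos²x - sin²x = RHS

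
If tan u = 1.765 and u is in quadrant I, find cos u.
cos u = 0.493 (using tan²u + 1 = sec²u)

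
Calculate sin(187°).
sin(187°) = -0.1219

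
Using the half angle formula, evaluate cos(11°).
cos(11°) = √((1 + cos 22°)/2) = 0.9816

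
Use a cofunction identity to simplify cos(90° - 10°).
cos(90° - 10°) = sin(10°)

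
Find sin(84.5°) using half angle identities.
sin(84.5°) = √((1 - cos 169°)/2) = 0.9954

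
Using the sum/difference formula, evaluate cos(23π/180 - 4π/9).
cos(23π/180 - 4π/9) = cos 23π/180 cos 4π/9 + sin 23π/180 sin 4π/9 = 0.5446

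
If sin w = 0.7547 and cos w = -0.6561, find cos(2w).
cos(2w) = cos²w - sin²w = -0.1391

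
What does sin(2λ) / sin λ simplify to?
sin(2λ) / sin λ = 2 cos λ (using Double angle)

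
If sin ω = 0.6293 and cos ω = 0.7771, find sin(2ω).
sin(2ω) = 2 sin ω cos ω = 0.9781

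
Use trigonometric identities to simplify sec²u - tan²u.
sec²u - tan²u = 1 (using Pythagorean identity)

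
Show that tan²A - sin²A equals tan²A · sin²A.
LHS = sin²A/cos²A - sin²A = sin²A(1/cos²A - 1) = sin²A · (1 - cos²A)/cos²A = sin²A · sin²A/cos²A = sin²A · tan²A = RHS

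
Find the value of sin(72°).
sin(72°) = 0.9511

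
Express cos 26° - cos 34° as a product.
cos 26° - cos 34° = -2 sin(30°) sin(-4°)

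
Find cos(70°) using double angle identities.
cos(70°) = 1 - 2sin²35° = 0.342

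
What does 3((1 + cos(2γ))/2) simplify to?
3((1 + cos(2γ))/2) = 3(cos²γ) (using Power reduction)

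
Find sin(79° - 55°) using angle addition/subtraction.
sin(79° - 55°) = sin 79° cos 55° - cos 79° sin 55° = 0.4067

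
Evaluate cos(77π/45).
cos(77π/45) = 0.6157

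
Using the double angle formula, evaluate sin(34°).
sin(34°) = 2 sin 17° cos 17° = 0.5592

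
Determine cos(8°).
cos(8°) = 0.9903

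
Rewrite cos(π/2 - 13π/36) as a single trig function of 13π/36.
cos(π/2 - 13π/36) = sin(13π/36)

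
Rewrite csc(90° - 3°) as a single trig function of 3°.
csc(90° - 3°) = sec(3°)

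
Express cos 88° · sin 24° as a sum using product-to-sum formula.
cos 88° sin 24° = (1/2)[sin(88°+24°) - sin(88°-24°)]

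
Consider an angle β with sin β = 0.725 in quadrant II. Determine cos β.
cos β = ±√(1 - sin²β) = -0.6887 (negative in QII)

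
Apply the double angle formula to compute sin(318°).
sin(318°) = 2 sin 159° cos 159° = -0.6691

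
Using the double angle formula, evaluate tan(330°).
tan(330°) = 2 tan 165° / (1 - tan²165°) = -√3/3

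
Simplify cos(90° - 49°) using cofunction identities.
cos(90° - 49°) = sin(49°)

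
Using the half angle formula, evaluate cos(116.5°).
cos(116.5°) = -√((1 + cos 233°)/2) = -0.4462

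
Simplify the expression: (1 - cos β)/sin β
(1 - cos β)/sin β = tan(β/2) (using Half angle)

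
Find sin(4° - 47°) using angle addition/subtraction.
sin(4° - 47°) = sin 4° cos 47° - cos 4° sin 47° = -0.682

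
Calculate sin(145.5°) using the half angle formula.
sin(145.5°) = √((1 - cos 291°)/2) = 0.5664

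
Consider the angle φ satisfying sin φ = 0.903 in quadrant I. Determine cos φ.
cos φ = √(1 - sin²φ) = 0.4296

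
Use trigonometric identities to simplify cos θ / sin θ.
cos θ / sin θ = cot θ (using Quotient identity)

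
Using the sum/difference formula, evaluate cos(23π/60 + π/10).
cos(23π/60 + π/10) = cos 23π/60 cos π/10 - sin 23π/60 sin π/10 = 0.05234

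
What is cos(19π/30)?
cos(19π/30) = -0.4067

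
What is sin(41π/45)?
sin(41π/45) = 0.2756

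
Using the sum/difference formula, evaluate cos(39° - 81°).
cos(39° - 81°) = cos 39° cos 81° + sin 39° sin 81° = 0.7431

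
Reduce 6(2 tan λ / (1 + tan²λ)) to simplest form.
6(2 tan λ / (1 + tan²λ)) = 6(sin(2λ)) (using Double angle)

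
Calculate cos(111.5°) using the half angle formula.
cos(111.5°) = -√((1 + cos 223°)/2) = -0.3665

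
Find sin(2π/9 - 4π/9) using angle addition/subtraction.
sin(2π/9 - 4π/9) = sin 2π/9 cos 4π/9 - cos 2π/9 sin 4π/9 = -0.6428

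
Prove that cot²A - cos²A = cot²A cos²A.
LHS = cos²A/sin²A - cos²A = cos²A(1/sin²A - 1) = cos²A · (1 - sin²A)/sin²A = cos²A · cos²A/sin²A = cos²A · cot²A = RHS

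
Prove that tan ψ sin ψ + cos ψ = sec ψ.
LHS = sin²ψ/cos ψ + cos ψ = (sin²ψ + cos²ψ)/cos ψ = 1/cos ψ = sec ψ = RHS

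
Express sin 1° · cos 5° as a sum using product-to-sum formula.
sin 1° cos 5° = (1/2)[sin(1°+5°) + sin(1°-5°)]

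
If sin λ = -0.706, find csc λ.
csc λ = 1/sin λ = -1.416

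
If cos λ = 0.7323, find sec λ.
sec λ = 1/cos λ = 1.366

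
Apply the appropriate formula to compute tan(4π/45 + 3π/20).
tan(4π/45 + 3π/20) = (tan 4π/45 + tan 3π/20)/(1 - tan 4π/45 tan 3π/20) = 0.9325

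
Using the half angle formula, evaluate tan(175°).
tan(175°) = sin 350° / (1 + cos 350°) = -0.08749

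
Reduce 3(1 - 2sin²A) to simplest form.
3(1 - 2sin²A) = 3(cos(2A)) (using Double angle)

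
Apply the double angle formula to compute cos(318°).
cos(318°) = cos²159° - sin²159° = 0.7431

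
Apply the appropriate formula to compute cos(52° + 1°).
cos(52° + 1°) = cos 52° cos 1° - sin 52° sin 1° = 0.6018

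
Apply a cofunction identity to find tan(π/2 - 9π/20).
tan(π/2 - 9π/20) = cot(9π/20) = 0.1584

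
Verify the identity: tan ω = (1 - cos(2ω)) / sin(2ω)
RHS = 2sin²ω / (2 sin ω cos ω) = sin ω/cos ω = tan ω = LHS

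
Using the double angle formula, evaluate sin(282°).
sin(282°) = 2 sin 141° cos 141° = -0.9781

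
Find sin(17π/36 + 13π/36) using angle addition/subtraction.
sin(17π/36 + 13π/36) = sin 17π/36 cos 13π/36 + cos 17π/36 sin 13π/36 = 1/2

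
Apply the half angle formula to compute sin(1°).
sin(1°) = √((1 - cos 2°)/2) = 0.01745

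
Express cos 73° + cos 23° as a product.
cos 73° + cos 23° = 2 cos(48°) cos(25°)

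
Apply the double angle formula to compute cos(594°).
cos(594°) = cos²297° - sin²297° = -0.5878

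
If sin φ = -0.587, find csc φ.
csc φ = 1/sin φ = -1.704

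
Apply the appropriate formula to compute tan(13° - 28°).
tan(13° - 28°) = (tan 13° - tan 28°)/(1 + tan 13° tan 28°) = -(2-√3)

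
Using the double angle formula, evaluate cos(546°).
cos(546°) = cos²273° - sin²273° = -0.9945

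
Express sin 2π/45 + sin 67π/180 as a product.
sin 2π/45 + sin 67π/180 = 2 sin(5π/24) cos(-59π/360)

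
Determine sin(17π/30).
sin(17π/30) = 0.9781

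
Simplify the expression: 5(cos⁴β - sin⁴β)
5(cos⁴β - sin⁴β) = 5(cos(2β)) (using Factoring + double angle)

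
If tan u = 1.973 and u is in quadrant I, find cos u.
cos u = 0.4521 (using tan²u + 1 = sec²u)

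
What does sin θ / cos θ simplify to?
sin θ / cos θ = tan θ (using Quotient identity)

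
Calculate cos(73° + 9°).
cos(73° + 9°) = cos 73° cos 9° - sin 73° sin 9° = 0.1392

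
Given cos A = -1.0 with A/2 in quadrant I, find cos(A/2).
cos(A/2) = ±√((1 + cos A)/2); positive since A/2 ∈ QI, so cos(A/2) = 0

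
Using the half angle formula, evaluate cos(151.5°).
cos(151.5°) = -√((1 + cos 303°)/2) = -0.8788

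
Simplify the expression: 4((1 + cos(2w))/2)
4((1 + cos(2w))/2) = 4(cos²w) (using Power reduction)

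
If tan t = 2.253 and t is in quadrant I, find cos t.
cos t = 0.4057 (using tan²t + 1 = sec²t)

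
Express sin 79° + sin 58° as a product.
sin 79° + sin 58° = 2 sin(68.5°) cos(10.5°)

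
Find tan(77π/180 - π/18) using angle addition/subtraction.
tan(77π/180 - π/18) = (tan 77π/180 - tan π/18)/(1 + tan 77π/180 tan π/18) = 2.356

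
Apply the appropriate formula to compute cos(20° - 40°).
cos(20° - 40°) = cos 20° cos 40° + sin 20° sin 40° = 0.9397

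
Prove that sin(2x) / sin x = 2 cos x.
LHS = 2 sin x cos x / sin x = 2 cos x = RHS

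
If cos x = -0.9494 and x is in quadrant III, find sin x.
sin x = -0.3141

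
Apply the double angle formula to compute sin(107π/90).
sin(107π/90) = 2 sin 107π/180 cos 107π/180 = -0.5592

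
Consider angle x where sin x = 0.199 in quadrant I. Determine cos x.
cos x = √(1 - sin²x) = 0.98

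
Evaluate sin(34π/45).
sin(34π/45) = 0.6947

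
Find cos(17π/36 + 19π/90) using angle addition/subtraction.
cos(17π/36 + 19π/90) = cos 17π/36 cos 19π/90 - sin 17π/36 sin 19π/90 = -0.5446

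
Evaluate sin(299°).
sin(299°) = -0.8746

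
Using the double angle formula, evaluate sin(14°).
sin(14°) = 2 sin 7° cos 7° = 0.2419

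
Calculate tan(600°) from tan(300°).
tan(600°) = 2 tan 300° / (1 - tan²300°) = √3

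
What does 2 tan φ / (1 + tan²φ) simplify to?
2 tan φ / (1 + tan²φ) = sin(2φ) (using Double angle)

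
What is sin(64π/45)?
sin(64π/45) = -0.9703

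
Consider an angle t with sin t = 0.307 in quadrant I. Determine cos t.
cos t = √(1 - sin²t) = 0.9517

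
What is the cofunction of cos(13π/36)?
cos(13π/36) = sin(π/2 - 13π/36) = sin(5π/36)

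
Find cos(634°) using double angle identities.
cos(634°) = cos²317° - sin²317° = 0.06976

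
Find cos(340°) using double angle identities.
cos(340°) = cos²170° - sin²170° = 0.9397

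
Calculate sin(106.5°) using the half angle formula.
sin(106.5°) = √((1 - cos 213°)/2) = 0.9588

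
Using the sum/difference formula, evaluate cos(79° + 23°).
cos(79° + 23°) = cos 79° cos 23° - sin 79° sin 23° = -0.2079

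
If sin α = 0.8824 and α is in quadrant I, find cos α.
cos α = 0.4705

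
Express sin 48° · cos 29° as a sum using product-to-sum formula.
sin 48° cos 29° = (1/2)[sin(48°+29°) + sin(48°-29°)]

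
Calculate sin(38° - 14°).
sin(38° - 14°) = sin 38° cos 14° - cos 38° sin 14° = 0.4067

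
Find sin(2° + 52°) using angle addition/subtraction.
sin(2° + 52°) = sin 2° cos 52° + cos 2° sin 52° = 0.809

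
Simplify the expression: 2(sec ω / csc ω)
2(sec ω / csc ω) = 2(tan ω) (using Reciprocal identities)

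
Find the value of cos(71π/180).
cos(71π/180) = 0.3256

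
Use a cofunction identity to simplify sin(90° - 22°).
sin(90° - 22°) = cos(22°)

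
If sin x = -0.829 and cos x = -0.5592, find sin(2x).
sin(2x) = 2 sin x cos x = 0.9272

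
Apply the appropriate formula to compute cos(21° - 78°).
cos(21° - 78°) = cos 21° cos 78° + sin 21° sin 78° = 0.5446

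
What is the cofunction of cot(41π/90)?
cot(41π/90) = tan(π/2 - 41π/90) = tan(2π/45)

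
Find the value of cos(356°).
cos(356°) = 0.9976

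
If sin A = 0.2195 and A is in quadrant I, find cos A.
cos A = 0.9756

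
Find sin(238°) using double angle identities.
sin(238°) = 2 sin 119° cos 119° = -0.848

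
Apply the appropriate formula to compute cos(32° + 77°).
cos(32° + 77°) = cos 32° cos 77° - sin 32° sin 77° = -0.3256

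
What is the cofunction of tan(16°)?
tan(16°) = cot(90° - 16°) = cot(74°)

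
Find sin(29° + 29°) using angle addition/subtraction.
sin(29° + 29°) = sin 29° cos 29° + cos 29° sin 29° = 0.848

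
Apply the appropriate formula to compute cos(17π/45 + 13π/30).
cos(17π/45 + 13π/30) = cos 17π/45 cos 13π/30 - sin 17π/45 sin 13π/30 = -0.829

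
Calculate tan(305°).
tan(305°) = -1.428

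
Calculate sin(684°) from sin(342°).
sin(684°) = 2 sin 342° cos 342° = -0.5878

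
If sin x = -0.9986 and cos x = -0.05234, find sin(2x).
sin(2x) = 2 sin x cos x = 0.1045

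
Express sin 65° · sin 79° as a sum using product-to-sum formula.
sin 65° sin 79° = (1/2)[cos(65°-79°) - cos(65°+79°)]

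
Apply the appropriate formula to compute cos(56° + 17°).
cos(56° + 17°) = cos 56° cos 17° - sin 56° sin 17° = 0.2924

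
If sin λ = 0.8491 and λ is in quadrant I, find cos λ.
cos λ = 0.5282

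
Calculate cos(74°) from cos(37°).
cos(74°) = cos²37° - sin²37° = 0.2756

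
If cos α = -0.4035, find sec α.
sec α = 1/cos α = -2.478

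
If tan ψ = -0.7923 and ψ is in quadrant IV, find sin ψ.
sin ψ = -0.621 (using tan²ψ + 1 = sec²ψ)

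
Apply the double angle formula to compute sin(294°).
sin(294°) = 2 sin 147° cos 147° = -0.9135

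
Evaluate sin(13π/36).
sin(13π/36) = 0.9063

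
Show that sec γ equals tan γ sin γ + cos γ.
RHS = sin²γ/cos γ + cos γ = (sin²γ + cos²γ)/cos γ = 1/cos γ = sec γ = LHS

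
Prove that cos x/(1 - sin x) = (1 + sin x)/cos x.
RHS = (1 + sin x)(1 - sin x) / (cos x(1 - sin x)) = (1 - sin²x) / (cos x(1 - sin x)) = cos²x / (cos x(1 - sin x)) = cos x/(1 - sin x) = LHS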